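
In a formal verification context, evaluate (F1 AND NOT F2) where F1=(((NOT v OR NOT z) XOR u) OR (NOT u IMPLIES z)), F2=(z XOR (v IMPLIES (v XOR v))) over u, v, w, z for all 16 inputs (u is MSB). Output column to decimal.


F1 = (((NOT v OR NOT z) XOR u) OR (NOT u IMPLIES z))
F2 = (z XOR (v IMPLIES (v XOR v)))
Counterexample to F1=>F2 is where F1=1 and F2=0.
Evaluate each row (bits = u,v,w,z, MSB first):
  row 0 [0000]: F1=1 F2=1 -> F1&~F2 -> 0
  row 1 [0001]: F1=1 F2=0 -> F1&~F2 -> 1
  row 2 [0010]: F1=1 F2=1 -> F1&~F2 -> 0
  row 3 [0011]: F1=1 F2=0 -> F1&~F2 -> 1
  row 4 [0100]: F1=1 F2=0 -> F1&~F2 -> 1
  row 5 [0101]: F1=1 F2=1 -> F1&~F2 -> 0
  row 6 [0110]: F1=1 F2=0 -> F1&~F2 -> 1
  row 7 [0111]: F1=1 F2=1 -> F1&~F2 -> 0
  row 8 [1000]: F1=1 F2=1 -> F1&~F2 -> 0
  row 9 [1001]: F1=1 F2=0 -> F1&~F2 -> 1
  row 10 [1010]: F1=1 F2=1 -> F1&~F2 -> 0
  row 11 [1011]: F1=1 F2=0 -> F1&~F2 -> 1
  row 12 [1100]: F1=1 F2=0 -> F1&~F2 -> 1
  row 13 [1101]: F1=1 F2=1 -> F1&~F2 -> 0
  row 14 [1110]: F1=1 F2=0 -> F1&~F2 -> 1
  row 15 [1111]: F1=1 F2=1 -> F1&~F2 -> 0
Full result column, 4 rows per line (u,v fixed per line; w,z runs 00..11 left to right):
  rows 0-3 [u,v=00]: 0101  = hex 5
  rows 4-7 [u,v=01]: 1010  = hex A
  rows 8-11 [u,v=10]: 0101  = hex 5
  rows 12-15 [u,v=11]: 1010  = hex A
Counterexample vector (row 0 .. row 15) = 0101101001011010
Output column grouped in 4s = 0101 1010 0101 1010 = 0x5A5A
Convert to decimal digit by digit (value = value*16 + digit):
  5 -> 5
  5*16 + 10 (A) = 90
  90*16 + 5 = 1445
  1445*16 + 10 (A) = 23130
Decimal = 23130

23130


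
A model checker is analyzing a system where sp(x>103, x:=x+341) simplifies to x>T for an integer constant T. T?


Formula: sp(P, x:=E) = exists old_x. (x = E[old_x/x]) AND P[old_x/x] (old_x is the value of x before the assignment; eliminate old_x by solving x = E[old_x/x] for old_x)
Step 1: Precondition P: x>103, i.e. old_x > 103
Step 2: Assignment gives x = old_x + 341, so old_x = x - 341
Step 3: Substitute into P: x - 341 > 103
Step 4: Simplify: x > 103+341 = 444

444


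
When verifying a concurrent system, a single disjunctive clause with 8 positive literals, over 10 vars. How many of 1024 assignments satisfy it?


Step 1: Total=2^10=1024
Step 2: Unsat when all 8 false: 2^2=4
Step 3: Sat=1024-4=1020

1020


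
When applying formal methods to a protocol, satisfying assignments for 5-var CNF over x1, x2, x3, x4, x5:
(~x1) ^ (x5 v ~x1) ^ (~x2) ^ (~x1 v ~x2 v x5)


CNF with 4 clauses over 5 vars (32 assignments).
An assignment satisfies CNF iff every clause has >=1 true literal.
Check each row (bits = x1,x2,x3,x4,x5; clause T/F shown):
  row 0 [00000]: clauses=TTTT -> 1
  row 1 [00001]: clauses=TTTT -> 1
  row 2 [00010]: clauses=TTTT -> 1
  row 3 [00011]: clauses=TTTT -> 1
  row 4 [00100]: clauses=TTTT -> 1
  row 5 [00101]: clauses=TTTT -> 1
  row 6 [00110]: clauses=TTTT -> 1
  row 7 [00111]: clauses=TTTT -> 1
  row 8 [01000]: clauses=TTFT -> 0
  row 9 [01001]: clauses=TTFT -> 0
  row 10 [01010]: clauses=TTFT -> 0
  row 11 [01011]: clauses=TTFT -> 0
  row 12 [01100]: clauses=TTFT -> 0
  row 13 [01101]: clauses=TTFT -> 0
  row 14 [01110]: clauses=TTFT -> 0
  row 15 [01111]: clauses=TTFT -> 0
  row 16 [10000]: clauses=FFTT -> 0
  row 17 [10001]: clauses=FTTT -> 0
  row 18 [10010]: clauses=FFTT -> 0
  row 19 [10011]: clauses=FTTT -> 0
  row 20 [10100]: clauses=FFTT -> 0
  row 21 [10101]: clauses=FTTT -> 0
  row 22 [10110]: clauses=FFTT -> 0
  row 23 [10111]: clauses=FTTT -> 0
  row 24 [11000]: clauses=FFFF -> 0
  row 25 [11001]: clauses=FTFT -> 0
  row 26 [11010]: clauses=FFFF -> 0
  row 27 [11011]: clauses=FTFT -> 0
  row 28 [11100]: clauses=FFFF -> 0
  row 29 [11101]: clauses=FTFT -> 0
  row 30 [11110]: clauses=FFFF -> 0
  row 31 [11111]: clauses=FTFT -> 0
Full result column, 8 rows per line (x1,x2 fixed per line; x3,x4,x5 runs 000..111 left to right):
  rows 0-7 [x1,x2=00]: 11111111  (ones: 8)
  rows 8-15 [x1,x2=01]: 00000000  (ones: 0)
  rows 16-23 [x1,x2=10]: 00000000  (ones: 0)
  rows 24-31 [x1,x2=11]: 00000000  (ones: 0)
Satisfying assignments = 8+0+0+0 = 8

8


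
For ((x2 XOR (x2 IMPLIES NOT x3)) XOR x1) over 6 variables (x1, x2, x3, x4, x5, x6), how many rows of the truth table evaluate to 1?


Formula: ((x2 XOR (x2 IMPLIES NOT x3)) XOR x1) over 6 vars (64 rows)
Evaluate each row (x1, x2, x3, x4, x5, x6 as bits, MSB first):
  row 0 [000000]: ((0 XOR (0 IMPLIES NOT 0)) XOR 0) -> 1
  row 1 [000001]: ((0 XOR (0 IMPLIES NOT 0)) XOR 0) -> 1
  row 2 [000010]: ((0 XOR (0 IMPLIES NOT 0)) XOR 0) -> 1
  row 3 [000011]: ((0 XOR (0 IMPLIES NOT 0)) XOR 0) -> 1
  row 4 [000100]: ((0 XOR (0 IMPLIES NOT 0)) XOR 0) -> 1
  (every remaining row is evaluated the same way; all 64 results are listed next)
Full result column, 8 rows per line (x1,x2,x3 fixed per line; x4,x5,x6 runs 000..111 left to right):
  rows 0-7 [x1,x2,x3=000]: 11111111  (ones: 8)
  rows 8-15 [x1,x2,x3=001]: 11111111  (ones: 8)
  rows 16-23 [x1,x2,x3=010]: 00000000  (ones: 0)
  rows 24-31 [x1,x2,x3=011]: 11111111  (ones: 8)
  rows 32-39 [x1,x2,x3=100]: 00000000  (ones: 0)
  rows 40-47 [x1,x2,x3=101]: 00000000  (ones: 0)
  rows 48-55 [x1,x2,x3=110]: 11111111  (ones: 8)
  rows 56-63 [x1,x2,x3=111]: 00000000  (ones: 0)
Count of 1-rows = 8+8+0+8+0+0+8+0 = 32

32


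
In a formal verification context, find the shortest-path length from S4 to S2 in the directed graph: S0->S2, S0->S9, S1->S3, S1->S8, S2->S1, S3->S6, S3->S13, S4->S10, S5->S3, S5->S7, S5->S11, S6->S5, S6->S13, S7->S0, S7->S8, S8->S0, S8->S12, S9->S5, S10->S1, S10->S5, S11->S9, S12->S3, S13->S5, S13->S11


BFS layer-by-layer from S4:
  dist 0: {S4}
  dist 1: {S10}
  dist 2: {S1, S5}
  dist 3: {S3, S7, S8, S11}
  dist 4: {S0, S6, S9, S12, S13}
  dist 5: {S2}
  -> S2 reached at distance 5
Shortest path length = 5

5


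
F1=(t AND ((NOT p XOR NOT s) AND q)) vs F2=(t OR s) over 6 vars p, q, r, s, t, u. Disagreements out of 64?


F1 = (t AND ((NOT p XOR NOT s) AND q))
F2 = (t OR s)
Evaluate both on each of 64 rows (bits = p,q,r,s,t,u):
  row 0 [000000]: F1=0 F2=0 -> 0
  row 1 [000001]: F1=0 F2=0 -> 0
  row 2 [000010]: F1=0 F2=1 (differ) -> 1
  row 3 [000011]: F1=0 F2=1 (differ) -> 1
  row 4 [000100]: F1=0 F2=1 (differ) -> 1
  (every remaining row is evaluated the same way; all 64 results are listed next)
Full result column, 8 rows per line (p,q,r fixed per line; s,t,u runs 000..111 left to right):
  rows 0-7 [p,q,r=000]: 00111111  (ones: 6)
  rows 8-15 [p,q,r=001]: 00111111  (ones: 6)
  rows 16-23 [p,q,r=010]: 00111100  (ones: 4)
  rows 24-31 [p,q,r=011]: 00111100  (ones: 4)
  rows 32-39 [p,q,r=100]: 00111111  (ones: 6)
  rows 40-47 [p,q,r=101]: 00111111  (ones: 6)
  rows 48-55 [p,q,r=110]: 00001111  (ones: 4)
  rows 56-63 [p,q,r=111]: 00001111  (ones: 4)
Disagreements = 6+6+4+4+6+6+4+4 = 40

40


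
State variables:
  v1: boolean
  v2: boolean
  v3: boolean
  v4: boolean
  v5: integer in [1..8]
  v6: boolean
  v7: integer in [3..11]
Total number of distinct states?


State space = product of domain sizes of all variables.
Domain sizes:
  v1 (boolean): 2
  v2 (boolean): 2
  v3 (boolean): 2
  v4 (boolean): 2
  v5 (integer in [1..8]): 8
  v6 (boolean): 2
  v7 (integer in [3..11]): 9
Product = 2 * 2 * 2 * 2 * 8 * 2 * 9 = 2304

2304


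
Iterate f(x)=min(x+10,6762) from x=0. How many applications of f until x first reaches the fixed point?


Step 1: x=0, cap=6762, increment=10
Step 2: x grows by 10 each step until capped at 6762; fixed point is x=6762
Step 3: iterations = ceil(6762/10) = 677

677


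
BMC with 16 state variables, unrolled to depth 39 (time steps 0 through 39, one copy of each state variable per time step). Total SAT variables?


BMC unrolls to depth k, creating one copy of each state var for steps 0..k.
Step count = 39 + 1 = 40 (steps 0 through 39)
Vars per step = 16
Total = 16 * 40 = 640

640


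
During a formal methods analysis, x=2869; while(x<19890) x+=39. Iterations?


Step 1: x goes from 2869 toward 19890 by 39; the body runs while x<19890, so iterations = ceil((bound-start)/step)
Step 2: Distance=17021
Step 3: ceil(17021/39)=437

437


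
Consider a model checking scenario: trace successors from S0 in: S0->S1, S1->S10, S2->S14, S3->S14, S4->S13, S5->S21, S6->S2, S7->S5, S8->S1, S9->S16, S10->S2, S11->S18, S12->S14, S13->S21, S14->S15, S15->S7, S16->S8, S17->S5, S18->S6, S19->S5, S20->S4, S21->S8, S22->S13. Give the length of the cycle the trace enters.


Trace from S0 until a state repeats:
  S0 -> S1 -> S10 -> S2 -> S14 -> S15 -> S7 -> S5 -> S21 -> S8 -> S1
S1 first seen at step 1, revisited at step 10.
Cycle length = 10 - 1 = 9

9


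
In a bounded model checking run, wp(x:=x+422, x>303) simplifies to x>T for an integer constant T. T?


Formula: wp(x:=E, P) = P[E/x] (substitute E for x in postcondition)
Step 1: Postcondition: x>303
Step 2: Substitute x+422 for x: x+422>303
Step 3: Solve for x: x > 303-422 = -119

-119


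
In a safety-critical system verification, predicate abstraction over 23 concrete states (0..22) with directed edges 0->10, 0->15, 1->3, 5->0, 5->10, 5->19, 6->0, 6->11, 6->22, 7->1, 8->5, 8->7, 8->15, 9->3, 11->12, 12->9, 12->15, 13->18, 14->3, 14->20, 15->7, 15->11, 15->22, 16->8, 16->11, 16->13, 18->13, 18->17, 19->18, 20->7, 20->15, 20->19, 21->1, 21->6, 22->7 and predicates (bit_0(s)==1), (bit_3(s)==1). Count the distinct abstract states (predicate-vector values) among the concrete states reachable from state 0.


BFS from 0:
Concrete reachable: {0, 1, 3, 7, 9, 10, 11, 12, 15, 22}
Abstract via predicates (bit_0(s)==1), (bit_3(s)==1):
  (0,0) <- {0, 22}
  (0,1) <- {10, 12}
  (1,0) <- {1, 3, 7}
  (1,1) <- {9, 11, 15}
Distinct abstract states = 4

4


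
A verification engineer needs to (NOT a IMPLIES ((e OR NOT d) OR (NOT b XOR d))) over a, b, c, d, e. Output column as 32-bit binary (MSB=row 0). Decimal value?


Formula: (NOT a IMPLIES ((e OR NOT d) OR (NOT b XOR d))) over a, b, c, d, e (32 rows)
Evaluate each row (bits = a,b,c,d,e, MSB first):
  row 0 [00000]: (NOT 0 IMPLIES ((0 OR NOT 0) OR (NOT 0 XOR 0))) -> 1
  row 1 [00001]: (NOT 0 IMPLIES ((1 OR NOT 0) OR (NOT 0 XOR 0))) -> 1
  row 2 [00010]: (NOT 0 IMPLIES ((0 OR NOT 1) OR (NOT 0 XOR 1))) -> 0
  row 3 [00011]: (NOT 0 IMPLIES ((1 OR NOT 1) OR (NOT 0 XOR 1))) -> 1
  row 4 [00100]: (NOT 0 IMPLIES ((0 OR NOT 0) OR (NOT 0 XOR 0))) -> 1
  row 5 [00101]: (NOT 0 IMPLIES ((1 OR NOT 0) OR (NOT 0 XOR 0))) -> 1
  row 6 [00110]: (NOT 0 IMPLIES ((0 OR NOT 1) OR (NOT 0 XOR 1))) -> 0
  row 7 [00111]: (NOT 0 IMPLIES ((1 OR NOT 1) OR (NOT 0 XOR 1))) -> 1
  row 8 [01000]: (NOT 0 IMPLIES ((0 OR NOT 0) OR (NOT 1 XOR 0))) -> 1
  row 9 [01001]: (NOT 0 IMPLIES ((1 OR NOT 0) OR (NOT 1 XOR 0))) -> 1
  row 10 [01010]: (NOT 0 IMPLIES ((0 OR NOT 1) OR (NOT 1 XOR 1))) -> 1
  row 11 [01011]: (NOT 0 IMPLIES ((1 OR NOT 1) OR (NOT 1 XOR 1))) -> 1
  row 12 [01100]: (NOT 0 IMPLIES ((0 OR NOT 0) OR (NOT 1 XOR 0))) -> 1
  row 13 [01101]: (NOT 0 IMPLIES ((1 OR NOT 0) OR (NOT 1 XOR 0))) -> 1
  row 14 [01110]: (NOT 0 IMPLIES ((0 OR NOT 1) OR (NOT 1 XOR 1))) -> 1
  row 15 [01111]: (NOT 0 IMPLIES ((1 OR NOT 1) OR (NOT 1 XOR 1))) -> 1
  row 16 [10000]: (NOT 1 IMPLIES ((0 OR NOT 0) OR (NOT 0 XOR 0))) -> 1
  row 17 [10001]: (NOT 1 IMPLIES ((1 OR NOT 0) OR (NOT 0 XOR 0))) -> 1
  row 18 [10010]: (NOT 1 IMPLIES ((0 OR NOT 1) OR (NOT 0 XOR 1))) -> 1
  row 19 [10011]: (NOT 1 IMPLIES ((1 OR NOT 1) OR (NOT 0 XOR 1))) -> 1
  row 20 [10100]: (NOT 1 IMPLIES ((0 OR NOT 0) OR (NOT 0 XOR 0))) -> 1
  row 21 [10101]: (NOT 1 IMPLIES ((1 OR NOT 0) OR (NOT 0 XOR 0))) -> 1
  row 22 [10110]: (NOT 1 IMPLIES ((0 OR NOT 1) OR (NOT 0 XOR 1))) -> 1
  row 23 [10111]: (NOT 1 IMPLIES ((1 OR NOT 1) OR (NOT 0 XOR 1))) -> 1
  row 24 [11000]: (NOT 1 IMPLIES ((0 OR NOT 0) OR (NOT 1 XOR 0))) -> 1
  row 25 [11001]: (NOT 1 IMPLIES ((1 OR NOT 0) OR (NOT 1 XOR 0))) -> 1
  row 26 [11010]: (NOT 1 IMPLIES ((0 OR NOT 1) OR (NOT 1 XOR 1))) -> 1
  row 27 [11011]: (NOT 1 IMPLIES ((1 OR NOT 1) OR (NOT 1 XOR 1))) -> 1
  row 28 [11100]: (NOT 1 IMPLIES ((0 OR NOT 0) OR (NOT 1 XOR 0))) -> 1
  row 29 [11101]: (NOT 1 IMPLIES ((1 OR NOT 0) OR (NOT 1 XOR 0))) -> 1
  row 30 [11110]: (NOT 1 IMPLIES ((0 OR NOT 1) OR (NOT 1 XOR 1))) -> 1
  row 31 [11111]: (NOT 1 IMPLIES ((1 OR NOT 1) OR (NOT 1 XOR 1))) -> 1
Full result column, 4 rows per line (a,b,c fixed per line; d,e runs 00..11 left to right):
  rows 0-3 [a,b,c=000]: 1101  = hex D
  rows 4-7 [a,b,c=001]: 1101  = hex D
  rows 8-11 [a,b,c=010]: 1111  = hex F
  rows 12-15 [a,b,c=011]: 1111  = hex F
  rows 16-19 [a,b,c=100]: 1111  = hex F
  rows 20-23 [a,b,c=101]: 1111  = hex F
  rows 24-27 [a,b,c=110]: 1111  = hex F
  rows 28-31 [a,b,c=111]: 1111  = hex F
Output column (row 0 .. row 31) = 11011101111111111111111111111111
Output column grouped in 4s = 1101 1101 1111 1111 1111 1111 1111 1111 = 0xDDFFFFFF
Convert to decimal digit by digit (value = value*16 + digit):
  D -> 13
  13*16 + 13 (D) = 221
  221*16 + 15 (F) = 3551
  3551*16 + 15 (F) = 56831
  56831*16 + 15 (F) = 909311
  909311*16 + 15 (F) = 14548991
  14548991*16 + 15 (F) = 232783871
  232783871*16 + 15 (F) = 3724541951
Decimal = 3724541951

3724541951


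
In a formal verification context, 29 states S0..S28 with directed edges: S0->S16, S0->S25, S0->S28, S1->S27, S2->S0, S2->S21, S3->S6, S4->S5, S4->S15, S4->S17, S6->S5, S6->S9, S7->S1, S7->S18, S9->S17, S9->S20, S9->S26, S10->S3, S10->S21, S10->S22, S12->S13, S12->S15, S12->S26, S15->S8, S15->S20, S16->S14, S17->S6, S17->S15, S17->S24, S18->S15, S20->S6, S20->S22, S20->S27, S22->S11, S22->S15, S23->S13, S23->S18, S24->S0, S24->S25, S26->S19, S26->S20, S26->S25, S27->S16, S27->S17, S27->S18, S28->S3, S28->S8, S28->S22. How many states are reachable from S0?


BFS from S0:
  layer 0: {S0}
  layer 1: {S16, S25, S28}
  layer 2: {S3, S8, S14, S22}
  layer 3: {S6, S11, S15}
  layer 4: {S5, S9, S20}
  layer 5: {S17, S26, S27}
  layer 6: {S18, S19, S24}
Reachable set: {S0, S3, S5, S6, S8, S9, S11, S14, S15, S16, S17, S18, S19, S20, S22, S24, S25, S26, S27, S28}
Count = 20

20


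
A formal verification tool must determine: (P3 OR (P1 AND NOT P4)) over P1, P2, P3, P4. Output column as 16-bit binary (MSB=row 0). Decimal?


Formula: (P3 OR (P1 AND NOT P4)) over P1, P2, P3, P4 (16 rows)
Evaluate each row (bits = P1,P2,P3,P4, MSB first):
  row 0 [0000]: (0 OR (0 AND NOT 0)) -> 0
  row 1 [0001]: (0 OR (0 AND NOT 1)) -> 0
  row 2 [0010]: (1 OR (0 AND NOT 0)) -> 1
  row 3 [0011]: (1 OR (0 AND NOT 1)) -> 1
  row 4 [0100]: (0 OR (0 AND NOT 0)) -> 0
  row 5 [0101]: (0 OR (0 AND NOT 1)) -> 0
  row 6 [0110]: (1 OR (0 AND NOT 0)) -> 1
  row 7 [0111]: (1 OR (0 AND NOT 1)) -> 1
  row 8 [1000]: (0 OR (1 AND NOT 0)) -> 1
  row 9 [1001]: (0 OR (1 AND NOT 1)) -> 0
  row 10 [1010]: (1 OR (1 AND NOT 0)) -> 1
  row 11 [1011]: (1 OR (1 AND NOT 1)) -> 1
  row 12 [1100]: (0 OR (1 AND NOT 0)) -> 1
  row 13 [1101]: (0 OR (1 AND NOT 1)) -> 0
  row 14 [1110]: (1 OR (1 AND NOT 0)) -> 1
  row 15 [1111]: (1 OR (1 AND NOT 1)) -> 1
Full result column, 4 rows per line (P1,P2 fixed per line; P3,P4 runs 00..11 left to right):
  rows 0-3 [P1,P2=00]: 0011  = hex 3
  rows 4-7 [P1,P2=01]: 0011  = hex 3
  rows 8-11 [P1,P2=10]: 1011  = hex B
  rows 12-15 [P1,P2=11]: 1011  = hex B
Output column (row 0 .. row 15) = 0011001110111011
Output column grouped in 4s = 0011 0011 1011 1011 = 0x33BB
Convert to decimal digit by digit (value = value*16 + digit):
  3 -> 3
  3*16 + 3 = 51
  51*16 + 11 (B) = 827
  827*16 + 11 (B) = 13243
Decimal = 13243

13243


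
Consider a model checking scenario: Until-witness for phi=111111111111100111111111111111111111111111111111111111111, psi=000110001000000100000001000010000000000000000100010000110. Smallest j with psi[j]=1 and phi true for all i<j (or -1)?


(phi U psi) at 0: need smallest j with psi[j]=1 and phi[i]=1 for all i in [0,j).
Scan from step 0:
  step 0: phi=1, psi=0 -> continue
  step 1: phi=1, psi=0 -> continue
  step 2: phi=1, psi=0 -> continue
  step 3: psi=1 and phi held for [0,3) -> witness found
Witness step = 3

3


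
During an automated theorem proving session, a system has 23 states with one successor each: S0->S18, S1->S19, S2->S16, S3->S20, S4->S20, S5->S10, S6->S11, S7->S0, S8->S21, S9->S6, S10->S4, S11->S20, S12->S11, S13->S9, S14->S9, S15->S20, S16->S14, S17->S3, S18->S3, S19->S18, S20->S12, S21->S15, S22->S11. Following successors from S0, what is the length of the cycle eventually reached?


Trace from S0 until a state repeats:
  S0 -> S18 -> S3 -> S20 -> S12 -> S11 -> S20
S20 first seen at step 3, revisited at step 6.
Cycle length = 6 - 3 = 3

3


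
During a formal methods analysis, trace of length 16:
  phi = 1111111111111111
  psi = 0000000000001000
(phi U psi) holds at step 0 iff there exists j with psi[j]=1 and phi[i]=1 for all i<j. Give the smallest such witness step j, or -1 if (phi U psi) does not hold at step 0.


(phi U psi) at 0: need smallest j with psi[j]=1 and phi[i]=1 for all i in [0,j).
Scan from step 0:
  step 0: phi=1, psi=0 -> continue
  step 1: phi=1, psi=0 -> continue
  step 2: phi=1, psi=0 -> continue
  step 3: phi=1, psi=0 -> continue
  step 12: psi=1 and phi held for [0,12) -> witness found
Witness step = 12

12


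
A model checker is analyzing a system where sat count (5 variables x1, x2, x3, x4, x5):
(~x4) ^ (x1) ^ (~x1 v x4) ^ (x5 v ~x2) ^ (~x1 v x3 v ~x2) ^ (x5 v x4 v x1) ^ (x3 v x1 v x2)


CNF with 7 clauses over 5 vars (32 assignments).
An assignment satisfies CNF iff every clause has >=1 true literal.
Check each row (bits = x1,x2,x3,x4,x5; clause T/F shown):
  row 0 [00000]: clauses=TFTTTFF -> 0
  row 1 [00001]: clauses=TFTTTTF -> 0
  row 2 [00010]: clauses=FFTTTTF -> 0
  row 3 [00011]: clauses=FFTTTTF -> 0
  row 4 [00100]: clauses=TFTTTFT -> 0
  row 5 [00101]: clauses=TFTTTTT -> 0
  row 6 [00110]: clauses=FFTTTTT -> 0
  row 7 [00111]: clauses=FFTTTTT -> 0
  row 8 [01000]: clauses=TFTFTFT -> 0
  row 9 [01001]: clauses=TFTTTTT -> 0
  row 10 [01010]: clauses=FFTFTTT -> 0
  row 11 [01011]: clauses=FFTTTTT -> 0
  row 12 [01100]: clauses=TFTFTFT -> 0
  row 13 [01101]: clauses=TFTTTTT -> 0
  row 14 [01110]: clauses=FFTFTTT -> 0
  row 15 [01111]: clauses=FFTTTTT -> 0
  row 16 [10000]: clauses=TTFTTTT -> 0
  row 17 [10001]: clauses=TTFTTTT -> 0
  row 18 [10010]: clauses=FTTTTTT -> 0
  row 19 [10011]: clauses=FTTTTTT -> 0
  row 20 [10100]: clauses=TTFTTTT -> 0
  row 21 [10101]: clauses=TTFTTTT -> 0
  row 22 [10110]: clauses=FTTTTTT -> 0
  row 23 [10111]: clauses=FTTTTTT -> 0
  row 24 [11000]: clauses=TTFFFTT -> 0
  row 25 [11001]: clauses=TTFTFTT -> 0
  row 26 [11010]: clauses=FTTFFTT -> 0
  row 27 [11011]: clauses=FTTTFTT -> 0
  row 28 [11100]: clauses=TTFFTTT -> 0
  row 29 [11101]: clauses=TTFTTTT -> 0
  row 30 [11110]: clauses=FTTFTTT -> 0
  row 31 [11111]: clauses=FTTTTTT -> 0
Full result column, 8 rows per line (x1,x2 fixed per line; x3,x4,x5 runs 000..111 left to right):
  rows 0-7 [x1,x2=00]: 00000000  (ones: 0)
  rows 8-15 [x1,x2=01]: 00000000  (ones: 0)
  rows 16-23 [x1,x2=10]: 00000000  (ones: 0)
  rows 24-31 [x1,x2=11]: 00000000  (ones: 0)
Satisfying assignments = 0+0+0+0 = 0

0


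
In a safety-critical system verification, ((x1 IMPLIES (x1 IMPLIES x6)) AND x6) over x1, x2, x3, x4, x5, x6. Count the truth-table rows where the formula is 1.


Formula: ((x1 IMPLIES (x1 IMPLIES x6)) AND x6) over 6 vars (64 rows)
Evaluate each row (x1, x2, x3, x4, x5, x6 as bits, MSB first):
  row 0 [000000]: ((0 IMPLIES (0 IMPLIES 0)) AND 0) -> 0
  row 1 [000001]: ((0 IMPLIES (0 IMPLIES 1)) AND 1) -> 1
  row 2 [000010]: ((0 IMPLIES (0 IMPLIES 0)) AND 0) -> 0
  row 3 [000011]: ((0 IMPLIES (0 IMPLIES 1)) AND 1) -> 1
  row 4 [000100]: ((0 IMPLIES (0 IMPLIES 0)) AND 0) -> 0
  (every remaining row is evaluated the same way; all 64 results are listed next)
Full result column, 8 rows per line (x1,x2,x3 fixed per line; x4,x5,x6 runs 000..111 left to right):
  rows 0-7 [x1,x2,x3=000]: 01010101  (ones: 4)
  rows 8-15 [x1,x2,x3=001]: 01010101  (ones: 4)
  rows 16-23 [x1,x2,x3=010]: 01010101  (ones: 4)
  rows 24-31 [x1,x2,x3=011]: 01010101  (ones: 4)
  rows 32-39 [x1,x2,x3=100]: 01010101  (ones: 4)
  rows 40-47 [x1,x2,x3=101]: 01010101  (ones: 4)
  rows 48-55 [x1,x2,x3=110]: 01010101  (ones: 4)
  rows 56-63 [x1,x2,x3=111]: 01010101  (ones: 4)
Count of 1-rows = 4+4+4+4+4+4+4+4 = 32

32


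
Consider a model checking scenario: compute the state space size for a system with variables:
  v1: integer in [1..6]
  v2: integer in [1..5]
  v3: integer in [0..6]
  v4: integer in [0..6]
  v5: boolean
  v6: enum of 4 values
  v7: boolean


State space = product of domain sizes of all variables.
Domain sizes:
  v1 (integer in [1..6]): 6
  v2 (integer in [1..5]): 5
  v3 (integer in [0..6]): 7
  v4 (integer in [0..6]): 7
  v5 (boolean): 2
  v6 (enum of 4 values): 4
  v7 (boolean): 2
Product = 6 * 5 * 7 * 7 * 2 * 4 * 2 = 23520

23520


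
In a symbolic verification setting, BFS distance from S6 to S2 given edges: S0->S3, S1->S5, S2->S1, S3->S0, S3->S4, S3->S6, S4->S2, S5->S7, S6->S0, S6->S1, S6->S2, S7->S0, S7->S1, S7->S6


BFS layer-by-layer from S6:
  dist 0: {S6}
  dist 1: {S0, S1, S2}
  -> S2 reached at distance 1
Shortest path length = 1

1


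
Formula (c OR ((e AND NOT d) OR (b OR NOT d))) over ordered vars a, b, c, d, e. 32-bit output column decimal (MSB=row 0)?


Formula: (c OR ((e AND NOT d) OR (b OR NOT d))) over a, b, c, d, e (32 rows)
Evaluate each row (bits = a,b,c,d,e, MSB first):
  row 0 [00000]: (0 OR ((0 AND NOT 0) OR (0 OR NOT 0))) -> 1
  row 1 [00001]: (0 OR ((1 AND NOT 0) OR (0 OR NOT 0))) -> 1
  row 2 [00010]: (0 OR ((0 AND NOT 1) OR (0 OR NOT 1))) -> 0
  row 3 [00011]: (0 OR ((1 AND NOT 1) OR (0 OR NOT 1))) -> 0
  row 4 [00100]: (1 OR ((0 AND NOT 0) OR (0 OR NOT 0))) -> 1
  row 5 [00101]: (1 OR ((1 AND NOT 0) OR (0 OR NOT 0))) -> 1
  row 6 [00110]: (1 OR ((0 AND NOT 1) OR (0 OR NOT 1))) -> 1
  row 7 [00111]: (1 OR ((1 AND NOT 1) OR (0 OR NOT 1))) -> 1
  row 8 [01000]: (0 OR ((0 AND NOT 0) OR (1 OR NOT 0))) -> 1
  row 9 [01001]: (0 OR ((1 AND NOT 0) OR (1 OR NOT 0))) -> 1
  row 10 [01010]: (0 OR ((0 AND NOT 1) OR (1 OR NOT 1))) -> 1
  row 11 [01011]: (0 OR ((1 AND NOT 1) OR (1 OR NOT 1))) -> 1
  row 12 [01100]: (1 OR ((0 AND NOT 0) OR (1 OR NOT 0))) -> 1
  row 13 [01101]: (1 OR ((1 AND NOT 0) OR (1 OR NOT 0))) -> 1
  row 14 [01110]: (1 OR ((0 AND NOT 1) OR (1 OR NOT 1))) -> 1
  row 15 [01111]: (1 OR ((1 AND NOT 1) OR (1 OR NOT 1))) -> 1
  row 16 [10000]: (0 OR ((0 AND NOT 0) OR (0 OR NOT 0))) -> 1
  row 17 [10001]: (0 OR ((1 AND NOT 0) OR (0 OR NOT 0))) -> 1
  row 18 [10010]: (0 OR ((0 AND NOT 1) OR (0 OR NOT 1))) -> 0
  row 19 [10011]: (0 OR ((1 AND NOT 1) OR (0 OR NOT 1))) -> 0
  row 20 [10100]: (1 OR ((0 AND NOT 0) OR (0 OR NOT 0))) -> 1
  row 21 [10101]: (1 OR ((1 AND NOT 0) OR (0 OR NOT 0))) -> 1
  row 22 [10110]: (1 OR ((0 AND NOT 1) OR (0 OR NOT 1))) -> 1
  row 23 [10111]: (1 OR ((1 AND NOT 1) OR (0 OR NOT 1))) -> 1
  row 24 [11000]: (0 OR ((0 AND NOT 0) OR (1 OR NOT 0))) -> 1
  row 25 [11001]: (0 OR ((1 AND NOT 0) OR (1 OR NOT 0))) -> 1
  row 26 [11010]: (0 OR ((0 AND NOT 1) OR (1 OR NOT 1))) -> 1
  row 27 [11011]: (0 OR ((1 AND NOT 1) OR (1 OR NOT 1))) -> 1
  row 28 [11100]: (1 OR ((0 AND NOT 0) OR (1 OR NOT 0))) -> 1
  row 29 [11101]: (1 OR ((1 AND NOT 0) OR (1 OR NOT 0))) -> 1
  row 30 [11110]: (1 OR ((0 AND NOT 1) OR (1 OR NOT 1))) -> 1
  row 31 [11111]: (1 OR ((1 AND NOT 1) OR (1 OR NOT 1))) -> 1
Full result column, 4 rows per line (a,b,c fixed per line; d,e runs 00..11 left to right):
  rows 0-3 [a,b,c=000]: 1100  = hex C
  rows 4-7 [a,b,c=001]: 1111  = hex F
  rows 8-11 [a,b,c=010]: 1111  = hex F
  rows 12-15 [a,b,c=011]: 1111  = hex F
  rows 16-19 [a,b,c=100]: 1100  = hex C
  rows 20-23 [a,b,c=101]: 1111  = hex F
  rows 24-27 [a,b,c=110]: 1111  = hex F
  rows 28-31 [a,b,c=111]: 1111  = hex F
Output column (row 0 .. row 31) = 11001111111111111100111111111111
Output column grouped in 4s = 1100 1111 1111 1111 1100 1111 1111 1111 = 0xCFFFCFFF
Convert to decimal digit by digit (value = value*16 + digit):
  C -> 12
  12*16 + 15 (F) = 207
  207*16 + 15 (F) = 3327
  3327*16 + 15 (F) = 53247
  53247*16 + 12 (C) = 851964
  851964*16 + 15 (F) = 13631439
  13631439*16 + 15 (F) = 218103039
  218103039*16 + 15 (F) = 3489648639
Decimal = 3489648639

3489648639


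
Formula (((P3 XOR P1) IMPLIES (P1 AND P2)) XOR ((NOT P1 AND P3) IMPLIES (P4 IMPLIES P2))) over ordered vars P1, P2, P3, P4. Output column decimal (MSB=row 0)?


Formula: (((P3 XOR P1) IMPLIES (P1 AND P2)) XOR ((NOT P1 AND P3) IMPLIES (P4 IMPLIES P2))) over P1, P2, P3, P4 (16 rows)
Evaluate each row (bits = P1,P2,P3,P4, MSB first):
  row 0 [0000]: (((0 XOR 0) IMPLIES (0 AND 0)) XOR ((NOT 0 AND 0) IMPLIES (0 IMPLIES 0))) -> 0
  row 1 [0001]: (((0 XOR 0) IMPLIES (0 AND 0)) XOR ((NOT 0 AND 0) IMPLIES (1 IMPLIES 0))) -> 0
  row 2 [0010]: (((1 XOR 0) IMPLIES (0 AND 0)) XOR ((NOT 0 AND 1) IMPLIES (0 IMPLIES 0))) -> 1
  row 3 [0011]: (((1 XOR 0) IMPLIES (0 AND 0)) XOR ((NOT 0 AND 1) IMPLIES (1 IMPLIES 0))) -> 0
  row 4 [0100]: (((0 XOR 0) IMPLIES (0 AND 1)) XOR ((NOT 0 AND 0) IMPLIES (0 IMPLIES 1))) -> 0
  row 5 [0101]: (((0 XOR 0) IMPLIES (0 AND 1)) XOR ((NOT 0 AND 0) IMPLIES (1 IMPLIES 1))) -> 0
  row 6 [0110]: (((1 XOR 0) IMPLIES (0 AND 1)) XOR ((NOT 0 AND 1) IMPLIES (0 IMPLIES 1))) -> 1
  row 7 [0111]: (((1 XOR 0) IMPLIES (0 AND 1)) XOR ((NOT 0 AND 1) IMPLIES (1 IMPLIES 1))) -> 1
  row 8 [1000]: (((0 XOR 1) IMPLIES (1 AND 0)) XOR ((NOT 1 AND 0) IMPLIES (0 IMPLIES 0))) -> 1
  row 9 [1001]: (((0 XOR 1) IMPLIES (1 AND 0)) XOR ((NOT 1 AND 0) IMPLIES (1 IMPLIES 0))) -> 1
  row 10 [1010]: (((1 XOR 1) IMPLIES (1 AND 0)) XOR ((NOT 1 AND 1) IMPLIES (0 IMPLIES 0))) -> 0
  row 11 [1011]: (((1 XOR 1) IMPLIES (1 AND 0)) XOR ((NOT 1 AND 1) IMPLIES (1 IMPLIES 0))) -> 0
  row 12 [1100]: (((0 XOR 1) IMPLIES (1 AND 1)) XOR ((NOT 1 AND 0) IMPLIES (0 IMPLIES 1))) -> 0
  row 13 [1101]: (((0 XOR 1) IMPLIES (1 AND 1)) XOR ((NOT 1 AND 0) IMPLIES (1 IMPLIES 1))) -> 0
  row 14 [1110]: (((1 XOR 1) IMPLIES (1 AND 1)) XOR ((NOT 1 AND 1) IMPLIES (0 IMPLIES 1))) -> 0
  row 15 [1111]: (((1 XOR 1) IMPLIES (1 AND 1)) XOR ((NOT 1 AND 1) IMPLIES (1 IMPLIES 1))) -> 0
Full result column, 4 rows per line (P1,P2 fixed per line; P3,P4 runs 00..11 left to right):
  rows 0-3 [P1,P2=00]: 0010  = hex 2
  rows 4-7 [P1,P2=01]: 0011  = hex 3
  rows 8-11 [P1,P2=10]: 1100  = hex C
  rows 12-15 [P1,P2=11]: 0000  = hex 0
Output column (row 0 .. row 15) = 0010001111000000
Output column grouped in 4s = 0010 0011 1100 0000 = 0x23C0
Convert to decimal digit by digit (value = value*16 + digit):
  2 -> 2
  2*16 + 3 = 35
  35*16 + 12 (C) = 572
  572*16 + 0 = 9152
Decimal = 9152

9152


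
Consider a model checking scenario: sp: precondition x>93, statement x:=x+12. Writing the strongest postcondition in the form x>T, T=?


Formula: sp(P, x:=E) = exists old_x. (x = E[old_x/x]) AND P[old_x/x] (old_x is the value of x before the assignment; eliminate old_x by solving x = E[old_x/x] for old_x)
Step 1: Precondition P: x>93, i.e. old_x > 93
Step 2: Assignment gives x = old_x + 12, so old_x = x - 12
Step 3: Substitute into P: x - 12 > 93
Step 4: Simplify: x > 93+12 = 105

105


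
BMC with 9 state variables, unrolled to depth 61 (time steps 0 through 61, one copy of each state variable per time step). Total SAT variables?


BMC unrolls to depth k, creating one copy of each state var for steps 0..k.
Step count = 61 + 1 = 62 (steps 0 through 61)
Vars per step = 9
Total = 9 * 62 = 558

558


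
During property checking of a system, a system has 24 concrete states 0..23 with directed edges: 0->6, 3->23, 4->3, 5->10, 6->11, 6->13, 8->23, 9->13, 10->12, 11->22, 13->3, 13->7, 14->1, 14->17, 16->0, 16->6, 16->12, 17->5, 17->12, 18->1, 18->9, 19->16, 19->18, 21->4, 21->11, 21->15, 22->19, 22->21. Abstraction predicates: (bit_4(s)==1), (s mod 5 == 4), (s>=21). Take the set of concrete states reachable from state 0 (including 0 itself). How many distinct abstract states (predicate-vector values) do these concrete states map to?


BFS from 0:
Concrete reachable: {0, 1, 3, 4, 6, 7, 9, 11, 12, 13, 15, 16, 18, 19, 21, 22, 23}
Abstract via predicates (bit_4(s)==1), (s mod 5 == 4), (s>=21):
  (0,0,0) <- {0, 1, 3, 6, 7, 11, 12, 13, 15}
  (0,1,0) <- {4, 9}
  (1,0,0) <- {16, 18}
  (1,0,1) <- {21, 22, 23}
  (1,1,0) <- {19}
Distinct abstract states = 5

5


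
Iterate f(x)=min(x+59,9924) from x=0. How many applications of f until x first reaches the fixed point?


Step 1: x=0, cap=9924, increment=59
Step 2: x grows by 59 each step until capped at 9924; fixed point is x=9924
Step 3: iterations = ceil(9924/59) = 169

169


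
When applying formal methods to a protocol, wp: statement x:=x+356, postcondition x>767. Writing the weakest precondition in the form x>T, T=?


Formula: wp(x:=E, P) = P[E/x] (substitute E for x in postcondition)
Step 1: Postcondition: x>767
Step 2: Substitute x+356 for x: x+356>767
Step 3: Solve for x: x > 767-356 = 411

411


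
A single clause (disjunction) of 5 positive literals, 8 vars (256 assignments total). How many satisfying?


Step 1: Total=2^8=256
Step 2: Unsat when all 5 false: 2^3=8
Step 3: Sat=256-8=248

248


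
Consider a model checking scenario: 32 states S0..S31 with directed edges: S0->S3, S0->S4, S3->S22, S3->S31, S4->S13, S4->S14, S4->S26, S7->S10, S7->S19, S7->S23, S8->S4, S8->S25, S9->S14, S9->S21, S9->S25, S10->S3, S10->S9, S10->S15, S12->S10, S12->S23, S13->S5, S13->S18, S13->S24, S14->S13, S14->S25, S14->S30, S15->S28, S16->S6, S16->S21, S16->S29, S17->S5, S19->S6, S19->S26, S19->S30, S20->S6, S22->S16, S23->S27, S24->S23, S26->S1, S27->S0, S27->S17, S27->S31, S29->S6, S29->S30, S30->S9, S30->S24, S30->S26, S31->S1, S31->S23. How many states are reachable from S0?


BFS from S0:
  layer 0: {S0}
  layer 1: {S3, S4}
  layer 2: {S13, S14, S22, S26, S31}
  layer 3: {S1, S5, S16, S18, S23, S24, S25, S30}
  layer 4: {S6, S9, S21, S27, S29}
  layer 5: {S17}
Reachable set: {S0, S1, S3, S4, S5, S6, S9, S13, S14, S16, S17, S18, S21, S22, S23, S24, S25, S26, S27, S29, S30, S31}
Count = 22

22


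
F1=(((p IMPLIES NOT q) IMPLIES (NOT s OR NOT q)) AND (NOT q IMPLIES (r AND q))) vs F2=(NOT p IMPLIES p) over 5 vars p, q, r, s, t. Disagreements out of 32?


F1 = (((p IMPLIES NOT q) IMPLIES (NOT s OR NOT q)) AND (NOT q IMPLIES (r AND q)))
F2 = (NOT p IMPLIES p)
Evaluate both on each of 32 rows (bits = p,q,r,s,t):
  row 0 [00000]: F1=0 F2=0 -> 0
  row 1 [00001]: F1=0 F2=0 -> 0
  row 2 [00010]: F1=0 F2=0 -> 0
  row 3 [00011]: F1=0 F2=0 -> 0
  row 4 [00100]: F1=0 F2=0 -> 0
  row 5 [00101]: F1=0 F2=0 -> 0
  row 6 [00110]: F1=0 F2=0 -> 0
  row 7 [00111]: F1=0 F2=0 -> 0
  row 8 [01000]: F1=1 F2=0 (differ) -> 1
  row 9 [01001]: F1=1 F2=0 (differ) -> 1
  row 10 [01010]: F1=0 F2=0 -> 0
  row 11 [01011]: F1=0 F2=0 -> 0
  row 12 [01100]: F1=1 F2=0 (differ) -> 1
  row 13 [01101]: F1=1 F2=0 (differ) -> 1
  row 14 [01110]: F1=0 F2=0 -> 0
  row 15 [01111]: F1=0 F2=0 -> 0
  row 16 [10000]: F1=0 F2=1 (differ) -> 1
  row 17 [10001]: F1=0 F2=1 (differ) -> 1
  row 18 [10010]: F1=0 F2=1 (differ) -> 1
  row 19 [10011]: F1=0 F2=1 (differ) -> 1
  row 20 [10100]: F1=0 F2=1 (differ) -> 1
  row 21 [10101]: F1=0 F2=1 (differ) -> 1
  row 22 [10110]: F1=0 F2=1 (differ) -> 1
  row 23 [10111]: F1=0 F2=1 (differ) -> 1
  row 24 [11000]: F1=1 F2=1 -> 0
  row 25 [11001]: F1=1 F2=1 -> 0
  row 26 [11010]: F1=1 F2=1 -> 0
  row 27 [11011]: F1=1 F2=1 -> 0
  row 28 [11100]: F1=1 F2=1 -> 0
  row 29 [11101]: F1=1 F2=1 -> 0
  row 30 [11110]: F1=1 F2=1 -> 0
  row 31 [11111]: F1=1 F2=1 -> 0
Full result column, 8 rows per line (p,q fixed per line; r,s,t runs 000..111 left to right):
  rows 0-7 [p,q=00]: 00000000  (ones: 0)
  rows 8-15 [p,q=01]: 11001100  (ones: 4)
  rows 16-23 [p,q=10]: 11111111  (ones: 8)
  rows 24-31 [p,q=11]: 00000000  (ones: 0)
Disagreements = 0+4+8+0 = 12

12


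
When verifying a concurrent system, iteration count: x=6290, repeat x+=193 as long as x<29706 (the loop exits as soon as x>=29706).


Step 1: x goes from 6290 toward 29706 by 193; the body runs while x<29706, so iterations = ceil((bound-start)/step)
Step 2: Distance=23416
Step 3: ceil(23416/193)=122

122


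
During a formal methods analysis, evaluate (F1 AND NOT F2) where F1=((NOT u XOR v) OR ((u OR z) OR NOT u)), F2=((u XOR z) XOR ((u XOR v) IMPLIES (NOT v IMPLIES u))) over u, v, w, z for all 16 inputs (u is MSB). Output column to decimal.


F1 = ((NOT u XOR v) OR ((u OR z) OR NOT u))
F2 = ((u XOR z) XOR ((u XOR v) IMPLIES (NOT v IMPLIES u)))
Counterexample to F1=>F2 is where F1=1 and F2=0.
Evaluate each row (bits = u,v,w,z, MSB first):
  row 0 [0000]: F1=1 F2=1 -> F1&~F2 -> 0
  row 1 [0001]: F1=1 F2=0 -> F1&~F2 -> 1
  row 2 [0010]: F1=1 F2=1 -> F1&~F2 -> 0
  row 3 [0011]: F1=1 F2=0 -> F1&~F2 -> 1
  row 4 [0100]: F1=1 F2=1 -> F1&~F2 -> 0
  row 5 [0101]: F1=1 F2=0 -> F1&~F2 -> 1
  row 6 [0110]: F1=1 F2=1 -> F1&~F2 -> 0
  row 7 [0111]: F1=1 F2=0 -> F1&~F2 -> 1
  row 8 [1000]: F1=1 F2=0 -> F1&~F2 -> 1
  row 9 [1001]: F1=1 F2=1 -> F1&~F2 -> 0
  row 10 [1010]: F1=1 F2=0 -> F1&~F2 -> 1
  row 11 [1011]: F1=1 F2=1 -> F1&~F2 -> 0
  row 12 [1100]: F1=1 F2=0 -> F1&~F2 -> 1
  row 13 [1101]: F1=1 F2=1 -> F1&~F2 -> 0
  row 14 [1110]: F1=1 F2=0 -> F1&~F2 -> 1
  row 15 [1111]: F1=1 F2=1 -> F1&~F2 -> 0
Full result column, 4 rows per line (u,v fixed per line; w,z runs 00..11 left to right):
  rows 0-3 [u,v=00]: 0101  = hex 5
  rows 4-7 [u,v=01]: 0101  = hex 5
  rows 8-11 [u,v=10]: 1010  = hex A
  rows 12-15 [u,v=11]: 1010  = hex A
Counterexample vector (row 0 .. row 15) = 0101010110101010
Output column grouped in 4s = 0101 0101 1010 1010 = 0x55AA
Convert to decimal digit by digit (value = value*16 + digit):
  5 -> 5
  5*16 + 5 = 85
  85*16 + 10 (A) = 1370
  1370*16 + 10 (A) = 21930
Decimal = 21930

21930


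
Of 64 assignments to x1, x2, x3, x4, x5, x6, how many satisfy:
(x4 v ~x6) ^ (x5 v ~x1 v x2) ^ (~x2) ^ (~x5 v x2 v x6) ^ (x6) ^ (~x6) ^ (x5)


CNF with 7 clauses over 6 vars (64 assignments).
An assignment satisfies CNF iff every clause has >=1 true literal.
Check each row (bits = x1,x2,x3,x4,x5,x6; clause T/F shown):
  row 0 [000000]: clauses=TTTTFTF -> 0
  row 1 [000001]: clauses=FTTTTFF -> 0
  row 2 [000010]: clauses=TTTFFTT -> 0
  row 3 [000011]: clauses=FTTTTFT -> 0
  row 4 [000100]: clauses=TTTTFTF -> 0
  (every remaining row is evaluated the same way; all 64 results are listed next)
Full result column, 8 rows per line (x1,x2,x3 fixed per line; x4,x5,x6 runs 000..111 left to right):
  rows 0-7 [x1,x2,x3=000]: 00000000  (ones: 0)
  rows 8-15 [x1,x2,x3=001]: 00000000  (ones: 0)
  rows 16-23 [x1,x2,x3=010]: 00000000  (ones: 0)
  rows 24-31 [x1,x2,x3=011]: 00000000  (ones: 0)
  rows 32-39 [x1,x2,x3=100]: 00000000  (ones: 0)
  rows 40-47 [x1,x2,x3=101]: 00000000  (ones: 0)
  rows 48-55 [x1,x2,x3=110]: 00000000  (ones: 0)
  rows 56-63 [x1,x2,x3=111]: 00000000  (ones: 0)
Satisfying assignments = 0+0+0+0+0+0+0+0 = 0

0


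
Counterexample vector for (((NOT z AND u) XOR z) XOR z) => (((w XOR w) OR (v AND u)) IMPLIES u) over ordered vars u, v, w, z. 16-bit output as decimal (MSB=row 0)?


F1 = (((NOT z AND u) XOR z) XOR z)
F2 = (((w XOR w) OR (v AND u)) IMPLIES u)
Counterexample to F1=>F2 is where F1=1 and F2=0.
Evaluate each row (bits = u,v,w,z, MSB first):
  row 0 [0000]: F1=0 F2=1 -> F1&~F2 -> 0
  row 1 [0001]: F1=0 F2=1 -> F1&~F2 -> 0
  row 2 [0010]: F1=0 F2=1 -> F1&~F2 -> 0
  row 3 [0011]: F1=0 F2=1 -> F1&~F2 -> 0
  row 4 [0100]: F1=0 F2=1 -> F1&~F2 -> 0
  row 5 [0101]: F1=0 F2=1 -> F1&~F2 -> 0
  row 6 [0110]: F1=0 F2=1 -> F1&~F2 -> 0
  row 7 [0111]: F1=0 F2=1 -> F1&~F2 -> 0
  row 8 [1000]: F1=1 F2=1 -> F1&~F2 -> 0
  row 9 [1001]: F1=0 F2=1 -> F1&~F2 -> 0
  row 10 [1010]: F1=1 F2=1 -> F1&~F2 -> 0
  row 11 [1011]: F1=0 F2=1 -> F1&~F2 -> 0
  row 12 [1100]: F1=1 F2=1 -> F1&~F2 -> 0
  row 13 [1101]: F1=0 F2=1 -> F1&~F2 -> 0
  row 14 [1110]: F1=1 F2=1 -> F1&~F2 -> 0
  row 15 [1111]: F1=0 F2=1 -> F1&~F2 -> 0
Full result column, 4 rows per line (u,v fixed per line; w,z runs 00..11 left to right):
  rows 0-3 [u,v=00]: 0000  = hex 0
  rows 4-7 [u,v=01]: 0000  = hex 0
  rows 8-11 [u,v=10]: 0000  = hex 0
  rows 12-15 [u,v=11]: 0000  = hex 0
Counterexample vector (row 0 .. row 15) = 0000000000000000
Output column grouped in 4s = 0000 0000 0000 0000 = 0x0000
Convert to decimal digit by digit (value = value*16 + digit):
  0 -> 0
  0*16 + 0 = 0
  0*16 + 0 = 0
  0*16 + 0 = 0
Decimal = 0

0


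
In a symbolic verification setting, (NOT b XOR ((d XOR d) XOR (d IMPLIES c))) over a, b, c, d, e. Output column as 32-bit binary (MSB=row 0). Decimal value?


Formula: (NOT b XOR ((d XOR d) XOR (d IMPLIES c))) over a, b, c, d, e (32 rows)
Evaluate each row (bits = a,b,c,d,e, MSB first):
  row 0 [00000]: (NOT 0 XOR ((0 XOR 0) XOR (0 IMPLIES 0))) -> 0
  row 1 [00001]: (NOT 0 XOR ((0 XOR 0) XOR (0 IMPLIES 0))) -> 0
  row 2 [00010]: (NOT 0 XOR ((1 XOR 1) XOR (1 IMPLIES 0))) -> 1
  row 3 [00011]: (NOT 0 XOR ((1 XOR 1) XOR (1 IMPLIES 0))) -> 1
  row 4 [00100]: (NOT 0 XOR ((0 XOR 0) XOR (0 IMPLIES 1))) -> 0
  row 5 [00101]: (NOT 0 XOR ((0 XOR 0) XOR (0 IMPLIES 1))) -> 0
  row 6 [00110]: (NOT 0 XOR ((1 XOR 1) XOR (1 IMPLIES 1))) -> 0
  row 7 [00111]: (NOT 0 XOR ((1 XOR 1) XOR (1 IMPLIES 1))) -> 0
  row 8 [01000]: (NOT 1 XOR ((0 XOR 0) XOR (0 IMPLIES 0))) -> 1
  row 9 [01001]: (NOT 1 XOR ((0 XOR 0) XOR (0 IMPLIES 0))) -> 1
  row 10 [01010]: (NOT 1 XOR ((1 XOR 1) XOR (1 IMPLIES 0))) -> 0
  row 11 [01011]: (NOT 1 XOR ((1 XOR 1) XOR (1 IMPLIES 0))) -> 0
  row 12 [01100]: (NOT 1 XOR ((0 XOR 0) XOR (0 IMPLIES 1))) -> 1
  row 13 [01101]: (NOT 1 XOR ((0 XOR 0) XOR (0 IMPLIES 1))) -> 1
  row 14 [01110]: (NOT 1 XOR ((1 XOR 1) XOR (1 IMPLIES 1))) -> 1
  row 15 [01111]: (NOT 1 XOR ((1 XOR 1) XOR (1 IMPLIES 1))) -> 1
  row 16 [10000]: (NOT 0 XOR ((0 XOR 0) XOR (0 IMPLIES 0))) -> 0
  row 17 [10001]: (NOT 0 XOR ((0 XOR 0) XOR (0 IMPLIES 0))) -> 0
  row 18 [10010]: (NOT 0 XOR ((1 XOR 1) XOR (1 IMPLIES 0))) -> 1
  row 19 [10011]: (NOT 0 XOR ((1 XOR 1) XOR (1 IMPLIES 0))) -> 1
  row 20 [10100]: (NOT 0 XOR ((0 XOR 0) XOR (0 IMPLIES 1))) -> 0
  row 21 [10101]: (NOT 0 XOR ((0 XOR 0) XOR (0 IMPLIES 1))) -> 0
  row 22 [10110]: (NOT 0 XOR ((1 XOR 1) XOR (1 IMPLIES 1))) -> 0
  row 23 [10111]: (NOT 0 XOR ((1 XOR 1) XOR (1 IMPLIES 1))) -> 0
  row 24 [11000]: (NOT 1 XOR ((0 XOR 0) XOR (0 IMPLIES 0))) -> 1
  row 25 [11001]: (NOT 1 XOR ((0 XOR 0) XOR (0 IMPLIES 0))) -> 1
  row 26 [11010]: (NOT 1 XOR ((1 XOR 1) XOR (1 IMPLIES 0))) -> 0
  row 27 [11011]: (NOT 1 XOR ((1 XOR 1) XOR (1 IMPLIES 0))) -> 0
  row 28 [11100]: (NOT 1 XOR ((0 XOR 0) XOR (0 IMPLIES 1))) -> 1
  row 29 [11101]: (NOT 1 XOR ((0 XOR 0) XOR (0 IMPLIES 1))) -> 1
  row 30 [11110]: (NOT 1 XOR ((1 XOR 1) XOR (1 IMPLIES 1))) -> 1
  row 31 [11111]: (NOT 1 XOR ((1 XOR 1) XOR (1 IMPLIES 1))) -> 1
Full result column, 4 rows per line (a,b,c fixed per line; d,e runs 00..11 left to right):
  rows 0-3 [a,b,c=000]: 0011  = hex 3
  rows 4-7 [a,b,c=001]: 0000  = hex 0
  rows 8-11 [a,b,c=010]: 1100  = hex C
  rows 12-15 [a,b,c=011]: 1111  = hex F
  rows 16-19 [a,b,c=100]: 0011  = hex 3
  rows 20-23 [a,b,c=101]: 0000  = hex 0
  rows 24-27 [a,b,c=110]: 1100  = hex C
  rows 28-31 [a,b,c=111]: 1111  = hex F
Output column (row 0 .. row 31) = 00110000110011110011000011001111
Output column grouped in 4s = 0011 0000 1100 1111 0011 0000 1100 1111 = 0x30CF30CF
Convert to decimal digit by digit (value = value*16 + digit):
  3 -> 3
  3*16 + 0 = 48
  48*16 + 12 (C) = 780
  780*16 + 15 (F) = 12495
  12495*16 + 3 = 199923
  199923*16 + 0 = 3198768
  3198768*16 + 12 (C) = 51180300
  51180300*16 + 15 (F) = 818884815
Decimal = 818884815

818884815


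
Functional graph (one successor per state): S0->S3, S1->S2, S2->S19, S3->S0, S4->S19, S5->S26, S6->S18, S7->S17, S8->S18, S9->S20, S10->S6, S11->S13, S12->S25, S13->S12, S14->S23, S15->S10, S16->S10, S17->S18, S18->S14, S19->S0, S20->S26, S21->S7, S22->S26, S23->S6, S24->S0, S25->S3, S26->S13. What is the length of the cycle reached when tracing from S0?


Trace from S0 until a state repeats:
  S0 -> S3 -> S0
S0 first seen at step 0, revisited at step 2.
Cycle length = 2 - 0 = 2

2


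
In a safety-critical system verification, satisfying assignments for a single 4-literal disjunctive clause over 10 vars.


Step 1: Total=2^10=1024
Step 2: Unsat when all 4 false: 2^6=64
Step 3: Sat=1024-64=960

960


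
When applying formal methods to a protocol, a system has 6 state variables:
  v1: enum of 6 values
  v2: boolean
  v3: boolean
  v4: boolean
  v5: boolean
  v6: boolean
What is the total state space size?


State space = product of domain sizes of all variables.
Domain sizes:
  v1 (enum of 6 values): 6
  v2 (boolean): 2
  v3 (boolean): 2
  v4 (boolean): 2
  v5 (boolean): 2
  v6 (boolean): 2
Product = 6 * 2 * 2 * 2 * 2 * 2 = 192

192
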